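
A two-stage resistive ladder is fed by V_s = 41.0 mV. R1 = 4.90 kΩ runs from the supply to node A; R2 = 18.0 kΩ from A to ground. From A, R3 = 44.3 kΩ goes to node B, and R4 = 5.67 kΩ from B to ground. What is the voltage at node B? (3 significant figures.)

V_B ≈ 3.40 mV

Looking into the second stage from A: R3 + R4 = 49.97 kΩ appears in parallel with R2.
Effective lower resistance at A: R2 ‖ 49.97 = 13.23 kΩ.
So V_A = 41.0 × 0.7298 = 29.92 mV.
Stage 2 is unloaded, so V_B = V_A · R4/(R3+R4) = 29.92 × 5.67/49.97 = 3.395 mV.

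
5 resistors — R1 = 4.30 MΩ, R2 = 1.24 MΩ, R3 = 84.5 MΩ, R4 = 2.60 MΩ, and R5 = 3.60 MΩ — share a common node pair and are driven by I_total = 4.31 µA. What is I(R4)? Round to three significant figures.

I ≈ 0.968 µA

Conductances: ΣG = 1/4.30 + 1/1.24 + 1/84.5 + 1/2.60 + 1/3.60 = 1.713 (1/MΩ).
R4 takes the fraction G_k/ΣG = 0.3846/1.713 = 0.2245, so I = 4.31 × 0.2245 = 0.9676 µA.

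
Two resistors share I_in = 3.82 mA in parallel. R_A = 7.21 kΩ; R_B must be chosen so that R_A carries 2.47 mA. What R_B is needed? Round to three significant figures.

Two-branch current divider: I_A = I_in · R_B/(R_A + R_B).
2.47/3.82 = R_B/(R_A + R_B) → R_B = R_A · (0.6466)/(1 − 0.6466) = 7.21 × 1.830 = 13.19 kΩ.

R_B ≈ 13.2 kΩ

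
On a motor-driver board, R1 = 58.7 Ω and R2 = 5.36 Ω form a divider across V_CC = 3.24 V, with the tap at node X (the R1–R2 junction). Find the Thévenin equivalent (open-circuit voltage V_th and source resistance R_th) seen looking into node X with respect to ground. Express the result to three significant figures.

V_th ≈ 0.271 V, R_th ≈ 4.91 Ω

With X open, the divider is unloaded: V_th = 3.24 × 5.36/64.06 = 0.2711 V.
With V_CC suppressed (replaced by a short), R_th = R1 ‖ R2 = (58.70 × 5.36)/(58.70 + 5.36) = 4.912 Ω.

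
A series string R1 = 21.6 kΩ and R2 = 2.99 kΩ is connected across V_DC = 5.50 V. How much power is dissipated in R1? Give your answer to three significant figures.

The common current is I = 5.50/24.59 = 0.2237 mA.
P = I²R = 0.05003 × 21.6 = 1.081 mW.

P ≈ 1.08 mW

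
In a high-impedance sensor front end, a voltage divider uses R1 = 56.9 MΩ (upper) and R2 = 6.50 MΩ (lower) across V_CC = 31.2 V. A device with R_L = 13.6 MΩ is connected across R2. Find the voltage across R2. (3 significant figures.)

R2 ‖ R_L = (6.50 × 13.6)/(6.50 + 13.6) = 4.398 MΩ.
Then V_out = V_CC · R2'/(R1 + R2') = 31.2 × 4.398/61.30 = 2.239 V.

V_out ≈ 2.24 V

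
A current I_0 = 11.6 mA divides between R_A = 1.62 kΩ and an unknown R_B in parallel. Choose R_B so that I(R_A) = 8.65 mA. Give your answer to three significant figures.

R_B ≈ 4.75 kΩ

In a two-way split, I_A/I_0 = R_B/(R_A + R_B).
8.65/11.6 = R_B/(R_A + R_B) → R_B = R_A · (0.7457)/(1 − 0.7457) = 1.62 × 2.932 = 4.750 kΩ.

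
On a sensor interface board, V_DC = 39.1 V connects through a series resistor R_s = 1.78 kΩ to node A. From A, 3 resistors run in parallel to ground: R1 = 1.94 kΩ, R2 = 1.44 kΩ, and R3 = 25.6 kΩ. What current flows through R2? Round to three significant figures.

I ≈ 8.42 mA

Equivalent of the parallel group: R_p = 0.8007 kΩ.
V_A by voltage divider: V_A = 39.1 × 0.8007/(1.78 + 0.8007) = 12.13 V.
I(R2) = V_A / R2 = 12.13/1.44 = 8.424 mA.
(Check via current divider: I_total = 15.15 mA; share G_k/ΣG = 0.5560 → same result.)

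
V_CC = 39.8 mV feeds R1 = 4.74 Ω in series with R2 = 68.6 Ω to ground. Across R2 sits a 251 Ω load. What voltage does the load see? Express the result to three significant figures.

R2 ‖ R_L = (68.6 × 251)/(68.6 + 251) = 53.88 Ω.
Now apply the divider: V_out = 39.8 × 0.9191 = 36.58 mV.

V_out ≈ 36.6 mV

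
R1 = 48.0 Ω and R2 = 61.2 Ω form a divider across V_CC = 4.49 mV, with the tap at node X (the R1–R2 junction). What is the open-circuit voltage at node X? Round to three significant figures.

Open-circuit (no load on X): V_th = V_CC · R2/(R1 + R2) = 4.49 × 61.2/(48.00 + 61.2) = 2.516 mV.

V_th ≈ 2.52 mV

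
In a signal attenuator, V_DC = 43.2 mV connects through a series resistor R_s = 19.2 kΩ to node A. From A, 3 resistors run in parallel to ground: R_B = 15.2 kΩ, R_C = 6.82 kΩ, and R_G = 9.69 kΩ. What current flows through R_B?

I ≈ 0.403 µA

Parallel bank: R_p = 1/(1/15.2 + 1/6.82 + 1/9.69) = 3.168 kΩ.
Node voltage V_A = V_DC · R_p/(R_s + R_p) = 43.2 × 0.1416 = 6.119 mV.
Branch current I = V_A/R_B = 6.119/15.2 = 0.4026 µA.
(Check via current divider: I_total = 1.931 µA; share G_k/ΣG = 0.2084 → same result.)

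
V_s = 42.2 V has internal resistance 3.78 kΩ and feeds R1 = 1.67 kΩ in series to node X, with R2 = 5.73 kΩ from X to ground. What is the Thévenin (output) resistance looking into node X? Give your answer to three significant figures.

R_th ≈ 2.79 kΩ

R1' = 3.78 + 1.67 = 5.450 kΩ (source resistance + R1).
Zeroing V_s shorts the top of R1' to ground, so R_th = R1' ‖ R2 = 2.793 kΩ.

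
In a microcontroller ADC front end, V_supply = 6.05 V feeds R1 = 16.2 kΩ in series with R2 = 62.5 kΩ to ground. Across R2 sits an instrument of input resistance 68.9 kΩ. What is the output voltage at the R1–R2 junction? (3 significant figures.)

V_out ≈ 4.05 V

The load sits in parallel with R2, giving an effective lower resistance R2' = R2·R_L/(R2+R_L) = 32.77 kΩ.
Now apply the divider: V_out = 6.05 × 0.6692 = 4.049 V.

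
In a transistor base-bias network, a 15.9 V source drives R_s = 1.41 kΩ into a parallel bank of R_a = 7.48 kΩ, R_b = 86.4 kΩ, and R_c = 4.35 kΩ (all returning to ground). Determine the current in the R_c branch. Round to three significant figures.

I ≈ 2.39 mA

Combine the parallel branches: R_p = (1/7.48 + 1/86.4 + 1/4.35)⁻¹ = 2.666 kΩ.
V_A by voltage divider: V_A = 15.9 × 2.666/(1.41 + 2.666) = 10.40 V.
I(R_c) = V_A / R_c = 10.40/4.35 = 2.391 mA.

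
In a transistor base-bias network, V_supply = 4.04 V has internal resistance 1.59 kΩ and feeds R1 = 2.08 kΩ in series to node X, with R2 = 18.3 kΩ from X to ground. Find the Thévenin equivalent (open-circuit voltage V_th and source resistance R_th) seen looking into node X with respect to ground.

V_th ≈ 3.37 V, R_th ≈ 3.06 kΩ

R1' = 1.59 + 2.08 = 3.670 kΩ (source resistance + R1).
With X open, the divider is unloaded: V_th = 4.04 × 18.3/21.97 = 3.365 V.
With V_supply suppressed (replaced by a short), R_th = R1' ‖ R2 = (3.670 × 18.3)/(3.670 + 18.3) = 3.057 kΩ.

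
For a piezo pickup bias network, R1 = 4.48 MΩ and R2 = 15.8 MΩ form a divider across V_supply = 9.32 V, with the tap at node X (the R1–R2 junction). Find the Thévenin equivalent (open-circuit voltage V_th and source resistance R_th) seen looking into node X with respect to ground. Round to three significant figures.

With X open, the divider is unloaded: V_th = 9.32 × 15.8/20.28 = 7.261 V.
Looking into X with the source shorted: R_th = R1·R2/(R1+R2) = 4.480 × 15.8/20.28 = 3.490 MΩ.

V_th ≈ 7.26 V, R_th ≈ 3.49 MΩ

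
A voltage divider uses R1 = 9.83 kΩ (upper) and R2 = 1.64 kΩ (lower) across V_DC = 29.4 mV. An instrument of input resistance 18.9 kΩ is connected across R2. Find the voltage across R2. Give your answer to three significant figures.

V_out ≈ 3.91 mV

R2 ‖ R_L = (1.64 × 18.9)/(1.64 + 18.9) = 1.509 kΩ.
Voltage divider with the loaded lower leg: V_out = 29.4 × 1.509/(9.83 + 1.509) = 29.4 × 0.1331 = 3.913 mV.
(Unloaded it would be 4.20 mV; the load pulls it down.)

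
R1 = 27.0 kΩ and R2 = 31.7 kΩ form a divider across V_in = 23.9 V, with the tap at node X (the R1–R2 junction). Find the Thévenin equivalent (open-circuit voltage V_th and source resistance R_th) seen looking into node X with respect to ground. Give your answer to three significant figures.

V_th ≈ 12.9 V, R_th ≈ 14.6 kΩ

Open-circuit (no load on X): V_th = V_in · R2/(R1 + R2) = 23.9 × 31.7/(27.00 + 31.7) = 12.91 V.
With V_in suppressed (replaced by a short), R_th = R1 ‖ R2 = (27.00 × 31.7)/(27.00 + 31.7) = 14.58 kΩ.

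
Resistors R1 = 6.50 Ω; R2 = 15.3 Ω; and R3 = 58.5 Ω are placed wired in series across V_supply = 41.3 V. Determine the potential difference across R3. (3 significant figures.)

ΣR = 6.50 + 15.3 + 58.5 = 80.30 Ω.
Voltage divider: V = V_supply · (58.50 / 80.30) = 41.3 × 0.7285 = 30.09 V.

V ≈ 30.1 V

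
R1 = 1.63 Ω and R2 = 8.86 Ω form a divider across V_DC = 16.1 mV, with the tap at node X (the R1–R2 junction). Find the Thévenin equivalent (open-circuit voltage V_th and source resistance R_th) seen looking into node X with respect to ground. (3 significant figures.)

V_th ≈ 13.6 mV, R_th ≈ 1.38 Ω

With X open, the divider is unloaded: V_th = 16.1 × 8.86/10.49 = 13.60 mV.
Zeroing V_DC shorts the top of R1 to ground, so R_th = R1 ‖ R2 = 1.377 Ω.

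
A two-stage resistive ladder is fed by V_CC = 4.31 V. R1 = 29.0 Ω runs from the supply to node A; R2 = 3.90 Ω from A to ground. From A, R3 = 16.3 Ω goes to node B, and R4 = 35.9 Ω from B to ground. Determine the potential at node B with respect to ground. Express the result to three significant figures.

V_B ≈ 0.330 V

Node A sees R2 in parallel with the series input of stage 2, R3 + R4 = 52.20 Ω.
Effective lower resistance at A: R2 ‖ 52.20 = 3.629 Ω.
V_A = 4.31 × 3.629/(29.0 + 3.629) = 0.4793 V.
Then the unloaded second divider: V_B = V_A × R4/(R3+R4) = 0.4793 × 0.6877 = 0.3297 V.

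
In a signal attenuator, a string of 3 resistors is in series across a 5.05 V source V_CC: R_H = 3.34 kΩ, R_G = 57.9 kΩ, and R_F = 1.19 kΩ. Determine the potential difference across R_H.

Total series resistance ΣR = 3.34 + 57.9 + 1.19 = 62.43 kΩ.
Voltage divider: V = V_CC · (3.340 / 62.43) = 5.05 × 0.05350 = 0.2702 V.

V ≈ 0.270 V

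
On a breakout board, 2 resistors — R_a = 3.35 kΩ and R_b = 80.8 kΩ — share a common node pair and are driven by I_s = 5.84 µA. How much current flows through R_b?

I ≈ 0.232 µA

Two-branch current divider: I_k = I_s · R_other/(R_1 + R_2).
I(R_b) = 5.84 × 3.35/(3.35 + 80.8) = 5.84 × 0.03981 = 0.2325 µA.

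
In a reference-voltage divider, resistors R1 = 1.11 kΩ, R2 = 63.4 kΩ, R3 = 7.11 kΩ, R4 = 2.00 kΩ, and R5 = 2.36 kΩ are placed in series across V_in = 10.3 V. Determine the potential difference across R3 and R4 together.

V ≈ 1.23 V

Total series resistance ΣR = 1.11 + 63.4 + 7.11 + 2.00 + 2.36 = 75.98 kΩ.
R_{R3..R4} = 7.11 + 2.00 = 9.110 kΩ.
Voltage divider: V = V_in · (9.110 / 75.98) = 10.3 × 0.1199 = 1.235 V.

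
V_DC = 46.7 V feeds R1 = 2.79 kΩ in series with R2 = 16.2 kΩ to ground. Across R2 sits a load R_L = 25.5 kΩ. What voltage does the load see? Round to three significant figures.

The load sits in parallel with R2, giving an effective lower resistance R2' = R2·R_L/(R2+R_L) = 9.906 kΩ.
Voltage divider with the loaded lower leg: V_out = 46.7 × 9.906/(2.79 + 9.906) = 46.7 × 0.7803 = 36.44 V.
(Unloaded it would be 39.8 V; the load pulls it down.)

V_out ≈ 36.4 V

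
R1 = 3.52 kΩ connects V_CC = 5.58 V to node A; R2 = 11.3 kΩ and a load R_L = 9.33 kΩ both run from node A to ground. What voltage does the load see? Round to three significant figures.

The load sits in parallel with R2, giving an effective lower resistance R2' = R2·R_L/(R2+R_L) = 5.110 kΩ.
Now apply the divider: V_out = 5.58 × 0.5921 = 3.304 V.

V_out ≈ 3.30 V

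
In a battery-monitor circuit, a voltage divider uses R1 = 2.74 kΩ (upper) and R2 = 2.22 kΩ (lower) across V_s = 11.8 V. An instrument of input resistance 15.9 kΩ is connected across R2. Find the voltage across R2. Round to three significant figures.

The load sits in parallel with R2, giving an effective lower resistance R2' = R2·R_L/(R2+R_L) = 1.948 kΩ.
Now apply the divider: V_out = 11.8 × 0.4155 = 4.903 V.
(Unloaded it would be 5.28 V; the load pulls it down.)

V_out ≈ 4.90 V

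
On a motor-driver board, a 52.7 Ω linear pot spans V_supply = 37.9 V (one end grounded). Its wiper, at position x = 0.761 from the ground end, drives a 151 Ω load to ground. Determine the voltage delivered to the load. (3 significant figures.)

V_out ≈ 27.1 V

Split the track: R_lower = x·R_p = 40.10 Ω, R_upper = (1−x)·R_p = 12.60 Ω.
(x·R_p) ‖ R_L = 31.69 Ω.
Loaded-divider output: V_out = 37.9 × 0.7156 = 27.12 V.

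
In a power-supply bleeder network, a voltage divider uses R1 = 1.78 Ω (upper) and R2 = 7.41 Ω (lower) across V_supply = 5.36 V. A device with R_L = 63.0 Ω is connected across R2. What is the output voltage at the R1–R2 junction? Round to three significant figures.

V_out ≈ 4.23 V

The load sits in parallel with R2, giving an effective lower resistance R2' = R2·R_L/(R2+R_L) = 6.630 Ω.
Then V_out = V_supply · R2'/(R1 + R2') = 5.36 × 6.630/8.410 = 4.226 V.
(Unloaded it would be 4.32 V; the load pulls it down.)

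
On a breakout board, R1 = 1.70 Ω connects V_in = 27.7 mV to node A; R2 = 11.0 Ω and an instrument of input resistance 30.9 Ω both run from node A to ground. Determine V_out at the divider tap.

R2 ‖ R_L = (11.0 × 30.9)/(11.0 + 30.9) = 8.112 Ω.
Then V_out = V_in · R2'/(R1 + R2') = 27.7 × 8.112/9.812 = 22.90 mV.

V_out ≈ 22.9 mV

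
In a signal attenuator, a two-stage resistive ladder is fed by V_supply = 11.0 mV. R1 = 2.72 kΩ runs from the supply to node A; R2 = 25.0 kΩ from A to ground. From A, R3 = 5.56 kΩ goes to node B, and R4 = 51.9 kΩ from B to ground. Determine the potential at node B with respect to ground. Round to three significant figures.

Node A sees R2 in parallel with the series input of stage 2, R3 + R4 = 57.46 kΩ.
R2 ‖ (R3+R4) = 17.42 kΩ.
So V_A = 11.0 × 0.8649 = 9.514 mV.
V_B = V_A × 0.9032 = 8.594 mV.

V_B ≈ 8.59 mV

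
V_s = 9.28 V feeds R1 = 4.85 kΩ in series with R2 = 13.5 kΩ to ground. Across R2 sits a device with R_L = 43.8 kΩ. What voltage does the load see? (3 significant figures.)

First combine the lower leg with the load: R2 ‖ R_L = 10.32 kΩ.
Now apply the divider: V_out = 9.28 × 0.6803 = 6.313 V.

V_out ≈ 6.31 V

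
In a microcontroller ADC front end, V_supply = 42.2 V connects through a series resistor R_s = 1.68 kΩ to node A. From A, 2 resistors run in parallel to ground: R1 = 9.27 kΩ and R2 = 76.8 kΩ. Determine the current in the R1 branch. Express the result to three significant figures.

I ≈ 3.78 mA

Combine the parallel branches: R_p = (1/9.27 + 1/76.8)⁻¹ = 8.272 kΩ.
V_A by voltage divider: V_A = 42.2 × 8.272/(1.68 + 8.272) = 35.08 V.
Branch current I = V_A/R1 = 35.08/9.27 = 3.784 mA.
(Check via current divider: I_total = 4.241 mA; share G_k/ΣG = 0.8923 → same result.)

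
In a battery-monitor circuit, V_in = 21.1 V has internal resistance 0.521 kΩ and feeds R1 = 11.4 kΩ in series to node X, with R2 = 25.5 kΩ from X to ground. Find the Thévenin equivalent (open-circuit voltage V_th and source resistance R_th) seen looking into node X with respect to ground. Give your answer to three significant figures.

R1' = 0.521 + 11.4 = 11.92 kΩ (source resistance + R1).
V_th is the unloaded tap voltage: V_in · R2/(R1'+R2) = 21.1 × 0.6814 = 14.38 V.
With V_in suppressed (replaced by a short), R_th = R1' ‖ R2 = (11.92 × 25.5)/(11.92 + 25.5) = 8.123 kΩ.

V_th ≈ 14.4 V, R_th ≈ 8.12 kΩ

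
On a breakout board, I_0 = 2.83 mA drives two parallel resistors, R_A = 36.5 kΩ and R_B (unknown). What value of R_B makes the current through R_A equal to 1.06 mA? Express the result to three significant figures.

Two-branch current divider: I_A = I_0 · R_B/(R_A + R_B).
1.06/2.83 = R_B/(R_A + R_B) → R_B = R_A · (0.3746)/(1 − 0.3746) = 36.5 × 0.5989 = 21.86 kΩ.

R_B ≈ 21.9 kΩ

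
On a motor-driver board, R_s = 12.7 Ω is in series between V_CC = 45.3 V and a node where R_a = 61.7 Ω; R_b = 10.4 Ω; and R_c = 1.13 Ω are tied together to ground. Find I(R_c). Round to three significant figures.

I ≈ 2.93 A

Equivalent of the parallel group: R_p = 1.003 Ω.
V_A by voltage divider: V_A = 45.3 × 1.003/(12.7 + 1.003) = 3.315 V.
Branch current I = V_A/R_c = 3.315/1.13 = 2.933 A.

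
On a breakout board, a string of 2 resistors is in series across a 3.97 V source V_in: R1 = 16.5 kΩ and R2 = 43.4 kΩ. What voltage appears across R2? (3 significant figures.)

V ≈ 2.88 V

ΣR = 16.5 + 43.4 = 59.90 kΩ.
By the voltage-divider rule, V = 3.97 × 43.40/59.90 = 2.876 V.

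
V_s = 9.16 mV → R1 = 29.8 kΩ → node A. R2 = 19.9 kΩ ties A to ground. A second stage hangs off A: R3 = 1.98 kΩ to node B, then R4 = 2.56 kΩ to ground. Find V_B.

The second stage (R3 + R4 = 4.540 kΩ) loads node A in parallel with R2.
R2 ‖ (R3+R4) = 3.697 kΩ.
So V_A = 9.16 × 0.1104 = 1.011 mV.
V_B = V_A × 0.5639 = 0.5700 mV.

V_B ≈ 0.570 mV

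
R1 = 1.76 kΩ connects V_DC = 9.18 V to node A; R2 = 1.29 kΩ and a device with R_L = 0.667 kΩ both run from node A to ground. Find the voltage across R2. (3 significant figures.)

The load sits in parallel with R2, giving an effective lower resistance R2' = R2·R_L/(R2+R_L) = 0.4397 kΩ.
Then V_out = V_DC · R2'/(R1 + R2') = 9.18 × 0.4397/2.200 = 1.835 V.

V_out ≈ 1.83 V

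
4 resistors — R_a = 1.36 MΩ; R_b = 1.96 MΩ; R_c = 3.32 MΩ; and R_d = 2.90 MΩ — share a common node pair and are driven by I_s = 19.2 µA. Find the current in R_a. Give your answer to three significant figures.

Total conductance ΣG = 1/1.36 + 1/1.96 + 1/3.32 + 1/2.90 = 1.892 (units of 1/MΩ).
By the current-divider rule, I = I_s · G_k/ΣG = 19.2 × 0.3887 = 7.464 µA.

I ≈ 7.46 µA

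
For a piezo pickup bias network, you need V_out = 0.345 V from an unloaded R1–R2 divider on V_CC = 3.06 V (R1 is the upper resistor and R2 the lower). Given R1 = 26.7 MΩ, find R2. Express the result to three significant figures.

R2 ≈ 3.39 MΩ

V_out/V_CC = R2/(R1+R2) = 0.1127.
Rearranging, R2 = R1·k/(1−k) = 26.7 × 0.1271 = 3.393 MΩ.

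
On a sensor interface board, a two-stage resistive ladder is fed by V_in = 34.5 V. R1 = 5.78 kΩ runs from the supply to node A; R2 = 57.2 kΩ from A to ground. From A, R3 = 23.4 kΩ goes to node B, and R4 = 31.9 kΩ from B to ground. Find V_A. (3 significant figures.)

Node A sees R2 in parallel with the series input of stage 2, R3 + R4 = 55.30 kΩ.
R2 ‖ (R3+R4) = 28.12 kΩ.
So V_A = 34.5 × 0.8295 = 28.62 V.

V_A ≈ 28.6 V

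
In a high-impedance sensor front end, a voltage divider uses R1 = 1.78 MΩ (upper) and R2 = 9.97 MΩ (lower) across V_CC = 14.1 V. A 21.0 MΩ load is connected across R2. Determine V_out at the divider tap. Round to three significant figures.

The load sits in parallel with R2, giving an effective lower resistance R2' = R2·R_L/(R2+R_L) = 6.760 MΩ.
Then V_out = V_CC · R2'/(R1 + R2') = 14.1 × 6.760/8.540 = 11.16 V.

V_out ≈ 11.2 V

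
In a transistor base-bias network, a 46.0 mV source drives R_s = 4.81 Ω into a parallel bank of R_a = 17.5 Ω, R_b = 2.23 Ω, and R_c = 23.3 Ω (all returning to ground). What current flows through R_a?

I ≈ 0.722 mA

Equivalent of the parallel group: R_p = 1.823 Ω.
Node voltage V_A = V_supply · R_p/(R_s + R_p) = 46.0 × 0.2749 = 12.64 mV.
I(R_a) = V_A / R_a = 12.64/17.5 = 0.7225 mA.
(Equivalently: I_total = 6.935 mA, then current-divider fraction G_k/ΣG = 0.1042.)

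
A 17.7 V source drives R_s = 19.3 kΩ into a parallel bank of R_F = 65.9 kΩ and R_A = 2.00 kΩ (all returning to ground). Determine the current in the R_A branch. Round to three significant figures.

Equivalent of the parallel group: R_p = 1.941 kΩ.
V_A = 17.7 × 1.941/21.24 = 1.617 V.
I(R_A) = V_A / R_A = 1.617/2.00 = 0.8087 mA.

I ≈ 0.809 mA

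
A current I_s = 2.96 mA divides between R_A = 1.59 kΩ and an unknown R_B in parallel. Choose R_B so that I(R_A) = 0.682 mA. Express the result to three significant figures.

In a two-way split, I_A/I_s = R_B/(R_A + R_B).
With f = 0.2304, R_B = R_A · f/(1−f) = 1.59 × 0.2994 = 0.4760 kΩ.

R_B ≈ 0.476 kΩ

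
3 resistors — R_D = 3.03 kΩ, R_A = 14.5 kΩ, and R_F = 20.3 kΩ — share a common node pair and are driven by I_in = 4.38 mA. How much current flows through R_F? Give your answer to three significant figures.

I ≈ 0.481 mA

Conductances: ΣG = 1/3.03 + 1/14.5 + 1/20.3 = 0.4483 (1/kΩ).
Current divider: I(R_F) = I_in · G_k/ΣG = 4.38 × (0.04926/0.4483) = 4.38 × 0.1099 = 0.4813 mA.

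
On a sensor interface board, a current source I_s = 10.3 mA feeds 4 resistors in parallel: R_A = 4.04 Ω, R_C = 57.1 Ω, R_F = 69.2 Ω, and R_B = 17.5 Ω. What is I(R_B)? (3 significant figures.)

Conductances: ΣG = 1/4.04 + 1/57.1 + 1/69.2 + 1/17.5 = 0.3366 (1/Ω).
R_B takes the fraction G_k/ΣG = 0.05714/0.3366 = 0.1697, so I = 10.3 × 0.1697 = 1.748 mA.

I ≈ 1.75 mA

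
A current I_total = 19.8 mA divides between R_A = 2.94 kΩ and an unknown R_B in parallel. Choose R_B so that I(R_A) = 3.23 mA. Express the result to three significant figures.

The fraction through R_A equals R_B/(R_A+R_B).
3.23/19.8 = R_B/(R_A + R_B) → R_B = R_A · (0.1631)/(1 − 0.1631) = 2.94 × 0.1949 = 0.5731 kΩ.

R_B ≈ 0.573 kΩ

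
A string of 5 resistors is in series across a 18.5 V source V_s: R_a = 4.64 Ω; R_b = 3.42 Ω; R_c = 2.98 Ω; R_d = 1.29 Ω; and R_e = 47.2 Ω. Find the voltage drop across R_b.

ΣR = 4.64 + 3.42 + 2.98 + 1.29 + 47.2 = 59.53 Ω.
Voltage divider: V = V_s · (3.420 / 59.53) = 18.5 × 0.05745 = 1.063 V.

V ≈ 1.06 V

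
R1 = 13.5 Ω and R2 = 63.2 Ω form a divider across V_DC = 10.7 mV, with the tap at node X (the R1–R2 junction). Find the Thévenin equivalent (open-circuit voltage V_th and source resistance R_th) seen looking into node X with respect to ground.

V_th ≈ 8.82 mV, R_th ≈ 11.1 Ω

With X open, the divider is unloaded: V_th = 10.7 × 63.2/76.70 = 8.817 mV.
Looking into X with the source shorted: R_th = R1·R2/(R1+R2) = 13.50 × 63.2/76.70 = 11.12 Ω.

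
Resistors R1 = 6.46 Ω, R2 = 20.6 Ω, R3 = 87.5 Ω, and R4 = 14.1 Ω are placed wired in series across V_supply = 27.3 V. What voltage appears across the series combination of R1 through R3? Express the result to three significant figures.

Series total: ΣR = 6.46 + 20.6 + 87.5 + 14.1 = 128.7 Ω.
R_{R1..R3} = 6.46 + 20.6 + 87.5 = 114.6 Ω.
V = V_supply · R/ΣR = 27.3 × 0.8904 = 24.31 V.

V ≈ 24.3 V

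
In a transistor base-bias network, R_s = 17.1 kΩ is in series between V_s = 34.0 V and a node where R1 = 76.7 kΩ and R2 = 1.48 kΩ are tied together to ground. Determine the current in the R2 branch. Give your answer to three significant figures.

Combine the parallel branches: R_p = (1/76.7 + 1/1.48)⁻¹ = 1.452 kΩ.
V_A = 34.0 × 1.452/18.55 = 2.661 V.
I(R2) = V_A / R2 = 2.661/1.48 = 1.798 mA.

I ≈ 1.80 mA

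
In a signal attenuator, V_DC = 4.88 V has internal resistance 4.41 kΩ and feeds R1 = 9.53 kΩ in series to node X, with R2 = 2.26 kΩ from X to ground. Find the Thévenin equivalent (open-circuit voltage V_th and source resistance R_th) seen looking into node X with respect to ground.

R1' = 4.41 + 9.53 = 13.94 kΩ (source resistance + R1).
V_th is the unloaded tap voltage: V_DC · R2/(R1'+R2) = 4.88 × 0.1395 = 0.6808 V.
With V_DC suppressed (replaced by a short), R_th = R1' ‖ R2 = (13.94 × 2.26)/(13.94 + 2.26) = 1.945 kΩ.

V_th ≈ 0.681 V, R_th ≈ 1.94 kΩ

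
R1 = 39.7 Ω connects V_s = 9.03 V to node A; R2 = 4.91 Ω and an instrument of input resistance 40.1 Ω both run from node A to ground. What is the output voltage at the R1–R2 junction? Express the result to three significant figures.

V_out ≈ 0.896 V

R2 ‖ R_L = (4.91 × 40.1)/(4.91 + 40.1) = 4.374 Ω.
Then V_out = V_s · R2'/(R1 + R2') = 9.03 × 4.374/44.07 = 0.8962 V.
(Unloaded it would be 0.994 V; the load pulls it down.)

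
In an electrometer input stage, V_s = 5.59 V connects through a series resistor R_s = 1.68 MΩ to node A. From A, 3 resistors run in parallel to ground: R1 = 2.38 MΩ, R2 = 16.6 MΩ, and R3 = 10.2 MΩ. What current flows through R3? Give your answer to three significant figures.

I ≈ 0.278 µA

Equivalent of the parallel group: R_p = 1.729 MΩ.
Node voltage V_A = V_s · R_p/(R_s + R_p) = 5.59 × 0.5072 = 2.835 V.
Branch current I = V_A/R3 = 2.835/10.2 = 0.2779 µA.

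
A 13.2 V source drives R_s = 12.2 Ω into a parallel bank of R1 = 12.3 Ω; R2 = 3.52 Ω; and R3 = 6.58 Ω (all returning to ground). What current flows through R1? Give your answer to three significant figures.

I ≈ 0.147 A

Combine the parallel branches: R_p = (1/12.3 + 1/3.52 + 1/6.58)⁻¹ = 1.933 Ω.
Node voltage V_A = V_in · R_p/(R_s + R_p) = 13.2 × 0.1368 = 1.805 V.
I(R1) = V_A / R1 = 1.805/12.3 = 0.1468 A.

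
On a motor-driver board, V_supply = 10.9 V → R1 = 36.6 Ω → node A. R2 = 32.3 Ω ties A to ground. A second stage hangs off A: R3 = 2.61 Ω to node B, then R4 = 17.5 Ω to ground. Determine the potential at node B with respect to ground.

V_B ≈ 2.40 V

The second stage (R3 + R4 = 20.11 Ω) loads node A in parallel with R2.
Effective lower resistance at A: R2 ‖ 20.11 = 12.39 Ω.
So V_A = 10.9 × 0.2530 = 2.757 V.
V_B = V_A × 0.8702 = 2.399 V.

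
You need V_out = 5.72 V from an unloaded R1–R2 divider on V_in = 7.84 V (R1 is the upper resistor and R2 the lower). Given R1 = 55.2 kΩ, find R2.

R2 ≈ 149 kΩ

Required fraction k = V_out/V_in = 0.7296.
R2 = R1 · 0.7296/(1 − 0.7296) = 148.9 kΩ.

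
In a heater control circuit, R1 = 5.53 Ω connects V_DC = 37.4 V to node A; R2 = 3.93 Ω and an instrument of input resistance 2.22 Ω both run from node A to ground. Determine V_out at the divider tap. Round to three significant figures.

The load sits in parallel with R2, giving an effective lower resistance R2' = R2·R_L/(R2+R_L) = 1.419 Ω.
Now apply the divider: V_out = 37.4 × 0.2042 = 7.636 V.
(Unloaded it would be 15.5 V; the load pulls it down.)

V_out ≈ 7.64 V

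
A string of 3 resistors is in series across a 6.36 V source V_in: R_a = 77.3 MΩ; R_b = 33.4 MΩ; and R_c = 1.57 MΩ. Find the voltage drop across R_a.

V ≈ 4.38 V

Series total: ΣR = 77.3 + 33.4 + 1.57 = 112.3 MΩ.
V = V_in · R/ΣR = 6.36 × 0.6885 = 4.379 V.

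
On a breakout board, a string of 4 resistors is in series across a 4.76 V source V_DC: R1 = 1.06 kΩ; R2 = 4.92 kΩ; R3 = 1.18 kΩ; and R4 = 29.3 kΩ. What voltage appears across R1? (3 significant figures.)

Series total: ΣR = 1.06 + 4.92 + 1.18 + 29.3 = 36.46 kΩ.
By the voltage-divider rule, V = 4.76 × 1.060/36.46 = 0.1384 V.

V ≈ 0.138 V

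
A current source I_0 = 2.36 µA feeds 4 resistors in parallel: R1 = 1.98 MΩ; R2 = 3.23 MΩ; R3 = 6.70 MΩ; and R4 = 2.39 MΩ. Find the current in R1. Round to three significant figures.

Total conductance ΣG = 1/1.98 + 1/3.23 + 1/6.70 + 1/2.39 = 1.382 (units of 1/MΩ).
R1 takes the fraction G_k/ΣG = 0.5051/1.382 = 0.3654, so I = 2.36 × 0.3654 = 0.8623 µA.

I ≈ 0.862 µA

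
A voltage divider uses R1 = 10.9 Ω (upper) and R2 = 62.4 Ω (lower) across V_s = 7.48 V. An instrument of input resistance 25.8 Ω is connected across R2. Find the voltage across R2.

V_out ≈ 4.68 V

First combine the lower leg with the load: R2 ‖ R_L = 18.25 Ω.
Now apply the divider: V_out = 7.48 × 0.6261 = 4.683 V.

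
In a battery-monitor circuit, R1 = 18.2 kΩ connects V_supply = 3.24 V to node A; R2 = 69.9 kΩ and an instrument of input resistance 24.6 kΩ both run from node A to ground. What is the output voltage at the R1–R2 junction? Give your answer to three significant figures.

R2 ‖ R_L = (69.9 × 24.6)/(69.9 + 24.6) = 18.20 kΩ.
Now apply the divider: V_out = 3.24 × 0.4999 = 1.620 V.

V_out ≈ 1.62 V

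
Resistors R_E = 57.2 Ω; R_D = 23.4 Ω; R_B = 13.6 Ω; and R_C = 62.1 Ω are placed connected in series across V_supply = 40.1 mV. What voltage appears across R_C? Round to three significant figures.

V ≈ 15.9 mV

Total series resistance ΣR = 57.2 + 23.4 + 13.6 + 62.1 = 156.3 Ω.
By the voltage-divider rule, V = 40.1 × 62.10/156.3 = 15.93 mV.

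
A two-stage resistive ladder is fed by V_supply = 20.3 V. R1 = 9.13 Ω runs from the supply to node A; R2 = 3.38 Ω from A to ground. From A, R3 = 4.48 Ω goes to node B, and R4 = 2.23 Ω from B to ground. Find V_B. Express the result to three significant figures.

Node A sees R2 in parallel with the series input of stage 2, R3 + R4 = 6.710 Ω.
Effective lower resistance at A: R2 ‖ 6.710 = 2.248 Ω.
So V_A = 20.3 × 0.1976 = 4.010 V.
Then the unloaded second divider: V_B = V_A × R4/(R3+R4) = 4.010 × 0.3323 = 1.333 V.

V_B ≈ 1.33 V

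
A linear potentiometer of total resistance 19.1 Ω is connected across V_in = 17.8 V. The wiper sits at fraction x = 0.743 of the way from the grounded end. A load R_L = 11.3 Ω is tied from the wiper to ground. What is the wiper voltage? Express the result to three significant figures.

The pot divides into 4.909 Ω above the wiper and 14.19 Ω below.
(x·R_p) ‖ R_L = 6.291 Ω.
V_out = 17.8 × 6.291/(4.909 + 6.291) = 9.998 V.

V_out ≈ 10.0 V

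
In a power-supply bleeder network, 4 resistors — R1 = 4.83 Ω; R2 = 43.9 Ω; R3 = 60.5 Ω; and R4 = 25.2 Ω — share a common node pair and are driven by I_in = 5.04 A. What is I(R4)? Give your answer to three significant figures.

Conductances: ΣG = 1/4.83 + 1/43.9 + 1/60.5 + 1/25.2 = 0.2860 (1/Ω).
Current divider: I(R4) = I_in · G_k/ΣG = 5.04 × (0.03968/0.2860) = 5.04 × 0.1387 = 0.6992 A.

I ≈ 0.699 A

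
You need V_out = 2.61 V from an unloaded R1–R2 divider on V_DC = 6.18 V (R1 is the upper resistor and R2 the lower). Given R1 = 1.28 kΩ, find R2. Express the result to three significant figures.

R2 ≈ 0.936 kΩ

The divider ratio is R2/(R1+R2) = 2.61/6.18 = 0.4223.
So R2 = R1 · V_out/(V_DC − V_out) = 1.28 × 2.61/(6.18 − 2.61) = 1.28 × 0.7311 = 0.9358 kΩ.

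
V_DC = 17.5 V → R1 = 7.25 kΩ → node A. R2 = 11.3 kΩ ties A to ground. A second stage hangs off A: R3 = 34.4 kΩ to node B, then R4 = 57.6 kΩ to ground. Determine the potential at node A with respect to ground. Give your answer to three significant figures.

The second stage (R3 + R4 = 92.00 kΩ) loads node A in parallel with R2.
Effective lower resistance at A: R2 ‖ 92.00 = 10.06 kΩ.
V_A = 17.5 × 10.06/(7.25 + 10.06) = 10.17 V.

V_A ≈ 10.2 V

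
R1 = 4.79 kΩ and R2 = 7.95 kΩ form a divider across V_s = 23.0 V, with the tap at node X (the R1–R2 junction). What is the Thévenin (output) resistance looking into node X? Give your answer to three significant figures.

With V_s suppressed (replaced by a short), R_th = R1 ‖ R2 = (4.790 × 7.95)/(4.790 + 7.95) = 2.989 kΩ.

R_th ≈ 2.99 kΩ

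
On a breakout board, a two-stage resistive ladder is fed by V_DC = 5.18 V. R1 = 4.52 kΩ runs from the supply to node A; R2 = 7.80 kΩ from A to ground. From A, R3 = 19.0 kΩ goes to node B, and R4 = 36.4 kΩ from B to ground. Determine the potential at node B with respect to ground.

V_B ≈ 2.05 V

The second stage (R3 + R4 = 55.40 kΩ) loads node A in parallel with R2.
Effective lower resistance at A: R2 ‖ 55.40 = 6.837 kΩ.
V_A = 5.18 × 6.837/(4.52 + 6.837) = 3.118 V.
V_B = V_A × 0.6570 = 2.049 V.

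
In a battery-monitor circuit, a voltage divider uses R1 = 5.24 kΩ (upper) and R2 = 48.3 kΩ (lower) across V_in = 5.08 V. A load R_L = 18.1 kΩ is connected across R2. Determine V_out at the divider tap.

The load sits in parallel with R2, giving an effective lower resistance R2' = R2·R_L/(R2+R_L) = 13.17 kΩ.
Now apply the divider: V_out = 5.08 × 0.7153 = 3.634 V.

V_out ≈ 3.63 V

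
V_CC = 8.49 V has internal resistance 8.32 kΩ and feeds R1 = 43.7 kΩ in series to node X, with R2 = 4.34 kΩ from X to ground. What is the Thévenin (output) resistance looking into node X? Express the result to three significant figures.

R_th ≈ 4.01 kΩ

R1' = 8.32 + 43.7 = 52.02 kΩ (source resistance + R1).
With V_CC suppressed (replaced by a short), R_th = R1' ‖ R2 = (52.02 × 4.34)/(52.02 + 4.34) = 4.006 kΩ.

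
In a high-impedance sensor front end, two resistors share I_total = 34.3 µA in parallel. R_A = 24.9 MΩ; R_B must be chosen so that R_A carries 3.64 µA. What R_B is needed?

R_B ≈ 2.96 MΩ

Two-branch current divider: I_A = I_total · R_B/(R_A + R_B).
With f = 0.1061, R_B = R_A · f/(1−f) = 24.9 × 0.1187 = 2.956 MΩ.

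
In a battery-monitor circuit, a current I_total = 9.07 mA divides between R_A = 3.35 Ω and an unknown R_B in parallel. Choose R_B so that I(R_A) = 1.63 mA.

R_B ≈ 0.734 Ω

The fraction through R_A equals R_B/(R_A+R_B).
With f = 0.1797, R_B = R_A · f/(1−f) = 3.35 × 0.2191 = 0.7339 Ω.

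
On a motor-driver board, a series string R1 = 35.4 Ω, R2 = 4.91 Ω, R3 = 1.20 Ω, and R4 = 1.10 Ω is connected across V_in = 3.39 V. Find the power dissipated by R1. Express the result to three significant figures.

P ≈ 0.224 W

Series current I = V_in/ΣR = 3.39/42.61 = 0.07956 A.
P(R1) = I²·R1 = (0.07956)² × 35.4 = 0.2241 W.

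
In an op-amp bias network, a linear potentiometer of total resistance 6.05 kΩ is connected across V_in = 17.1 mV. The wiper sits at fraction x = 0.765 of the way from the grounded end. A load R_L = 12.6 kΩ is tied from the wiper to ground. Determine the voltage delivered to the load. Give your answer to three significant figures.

Split the track: R_lower = x·R_p = 4.628 kΩ, R_upper = (1−x)·R_p = 1.422 kΩ.
R_L loads the lower segment: effective lower R = 3.385 kΩ.
Then V_out = V_in · 3.385/(1.422 + 3.385) = 12.04 mV.

V_out ≈ 12.0 mV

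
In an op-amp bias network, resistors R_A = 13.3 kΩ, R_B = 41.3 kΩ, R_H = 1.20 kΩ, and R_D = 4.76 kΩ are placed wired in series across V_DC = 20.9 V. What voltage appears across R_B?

ΣR = 13.3 + 41.3 + 1.20 + 4.76 = 60.56 kΩ.
By the voltage-divider rule, V = 20.9 × 41.30/60.56 = 14.25 V.

V ≈ 14.3 V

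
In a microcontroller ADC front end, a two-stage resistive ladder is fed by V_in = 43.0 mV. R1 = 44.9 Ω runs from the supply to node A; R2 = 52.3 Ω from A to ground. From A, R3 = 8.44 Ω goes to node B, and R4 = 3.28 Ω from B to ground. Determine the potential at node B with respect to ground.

V_B ≈ 2.12 mV

Looking into the second stage from A: R3 + R4 = 11.72 Ω appears in parallel with R2.
R2 ‖ (R3+R4) = 9.574 Ω.
First divider: V_A = V_in · 9.574/(44.9 + 9.574) = 7.558 mV.
Stage 2 is unloaded, so V_B = V_A · R4/(R3+R4) = 7.558 × 3.28/11.72 = 2.115 mV.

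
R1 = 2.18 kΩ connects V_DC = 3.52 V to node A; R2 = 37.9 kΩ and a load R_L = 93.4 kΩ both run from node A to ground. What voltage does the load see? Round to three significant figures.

V_out ≈ 3.26 V

R2 ‖ R_L = (37.9 × 93.4)/(37.9 + 93.4) = 26.96 kΩ.
Then V_out = V_DC · R2'/(R1 + R2') = 3.52 × 26.96/29.14 = 3.257 V.
(Unloaded it would be 3.33 V; the load pulls it down.)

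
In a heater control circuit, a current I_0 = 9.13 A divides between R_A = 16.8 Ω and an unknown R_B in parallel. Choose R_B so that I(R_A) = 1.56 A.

R_B ≈ 3.46 Ω

Two-branch current divider: I_A = I_0 · R_B/(R_A + R_B).
1.56/9.13 = R_B/(R_A + R_B) → R_B = R_A · (0.1709)/(1 − 0.1709) = 16.8 × 0.2061 = 3.462 Ω.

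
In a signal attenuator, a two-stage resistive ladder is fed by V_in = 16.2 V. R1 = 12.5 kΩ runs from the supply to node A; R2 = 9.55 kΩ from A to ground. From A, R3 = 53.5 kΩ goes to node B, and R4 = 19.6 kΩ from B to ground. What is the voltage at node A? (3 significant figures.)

Looking into the second stage from A: R3 + R4 = 73.10 kΩ appears in parallel with R2.
Effective lower resistance at A: R2 ‖ 73.10 = 8.447 kΩ.
So V_A = 16.2 × 0.4032 = 6.533 V.

V_A ≈ 6.53 V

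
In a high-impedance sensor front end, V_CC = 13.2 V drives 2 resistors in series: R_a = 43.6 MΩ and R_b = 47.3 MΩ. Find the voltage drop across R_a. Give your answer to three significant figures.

V ≈ 6.33 V

Series total: ΣR = 43.6 + 47.3 = 90.90 MΩ.
By the voltage-divider rule, V = 13.2 × 43.60/90.90 = 6.331 V.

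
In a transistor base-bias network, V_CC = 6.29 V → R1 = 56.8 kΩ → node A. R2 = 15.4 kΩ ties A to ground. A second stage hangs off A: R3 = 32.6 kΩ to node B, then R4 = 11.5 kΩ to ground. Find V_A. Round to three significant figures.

V_A ≈ 1.05 V

Looking into the second stage from A: R3 + R4 = 44.10 kΩ appears in parallel with R2.
Effective lower resistance at A: R2 ‖ 44.10 = 11.41 kΩ.
V_A = 6.29 × 11.41/(56.8 + 11.41) = 1.052 V.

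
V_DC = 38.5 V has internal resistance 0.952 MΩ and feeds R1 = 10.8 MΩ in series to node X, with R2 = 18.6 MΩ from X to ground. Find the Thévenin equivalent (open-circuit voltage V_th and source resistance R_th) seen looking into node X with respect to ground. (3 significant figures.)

V_th ≈ 23.6 V, R_th ≈ 7.20 MΩ

R1' = 0.952 + 10.8 = 11.75 MΩ (source resistance + R1).
V_th is the unloaded tap voltage: V_DC · R2/(R1'+R2) = 38.5 × 0.6128 = 23.59 V.
Zeroing V_DC shorts the top of R1' to ground, so R_th = R1' ‖ R2 = 7.202 MΩ.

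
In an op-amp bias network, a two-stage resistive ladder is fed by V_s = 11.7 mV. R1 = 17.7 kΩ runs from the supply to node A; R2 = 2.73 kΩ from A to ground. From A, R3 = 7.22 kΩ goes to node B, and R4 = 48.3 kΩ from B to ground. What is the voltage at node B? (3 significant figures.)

V_B ≈ 1.30 mV

Node A sees R2 in parallel with the series input of stage 2, R3 + R4 = 55.52 kΩ.
Effective lower resistance at A: R2 ‖ 55.52 = 2.602 kΩ.
So V_A = 11.7 × 0.1282 = 1.500 mV.
Then the unloaded second divider: V_B = V_A × R4/(R3+R4) = 1.500 × 0.8700 = 1.305 mV.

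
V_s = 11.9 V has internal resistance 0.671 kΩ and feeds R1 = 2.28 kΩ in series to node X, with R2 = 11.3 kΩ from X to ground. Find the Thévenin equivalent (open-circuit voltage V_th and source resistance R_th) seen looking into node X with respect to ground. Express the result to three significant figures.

R1' = 0.671 + 2.28 = 2.951 kΩ (source resistance + R1).
Open-circuit (no load on X): V_th = V_s · R2/(R1' + R2) = 11.9 × 11.3/(2.951 + 11.3) = 9.436 V.
Looking into X with the source shorted: R_th = R1'·R2/(R1'+R2) = 2.951 × 11.3/14.25 = 2.340 kΩ.

V_th ≈ 9.44 V, R_th ≈ 2.34 kΩ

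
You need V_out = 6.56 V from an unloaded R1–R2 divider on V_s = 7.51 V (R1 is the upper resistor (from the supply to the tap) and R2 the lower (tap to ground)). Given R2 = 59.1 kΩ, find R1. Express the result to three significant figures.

R1 ≈ 8.56 kΩ

The divider ratio is R2/(R1+R2) = 6.56/7.51 = 0.8735.
R1 = R2·(1/k − 1) = 59.1 × 0.1448 = 8.559 kΩ.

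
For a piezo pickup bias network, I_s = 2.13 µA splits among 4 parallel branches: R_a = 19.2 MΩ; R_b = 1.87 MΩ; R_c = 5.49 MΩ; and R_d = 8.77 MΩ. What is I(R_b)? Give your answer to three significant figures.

I ≈ 1.29 µA

Total conductance ΣG = 1/19.2 + 1/1.87 + 1/5.49 + 1/8.77 = 0.8830 (units of 1/MΩ).
By the current-divider rule, I = I_s · G_k/ΣG = 2.13 × 0.6056 = 1.290 µA.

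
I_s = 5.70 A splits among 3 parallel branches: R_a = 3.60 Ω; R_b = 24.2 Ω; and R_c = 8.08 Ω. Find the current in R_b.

I ≈ 0.532 A

ΣG = 1/3.60 + 1/24.2 + 1/8.08 = 0.4429.
R_b takes the fraction G_k/ΣG = 0.04132/0.4429 = 0.09331, so I = 5.70 × 0.09331 = 0.5319 A.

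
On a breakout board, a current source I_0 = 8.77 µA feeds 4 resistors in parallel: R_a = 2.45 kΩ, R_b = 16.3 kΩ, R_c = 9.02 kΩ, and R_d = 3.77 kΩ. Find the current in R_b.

I ≈ 0.636 µA

ΣG = 1/2.45 + 1/16.3 + 1/9.02 + 1/3.77 = 0.8456.
R_b takes the fraction G_k/ΣG = 0.06135/0.8456 = 0.07255, so I = 8.77 × 0.07255 = 0.6363 µA.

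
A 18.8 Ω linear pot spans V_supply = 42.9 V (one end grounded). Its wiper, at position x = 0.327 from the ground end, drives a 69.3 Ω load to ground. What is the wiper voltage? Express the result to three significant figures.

Split the track: R_lower = x·R_p = 6.148 Ω, R_upper = (1−x)·R_p = 12.65 Ω.
R_L loads the lower segment: effective lower R = 5.647 Ω.
V_out = 42.9 × 5.647/(12.65 + 5.647) = 13.24 V.

V_out ≈ 13.2 V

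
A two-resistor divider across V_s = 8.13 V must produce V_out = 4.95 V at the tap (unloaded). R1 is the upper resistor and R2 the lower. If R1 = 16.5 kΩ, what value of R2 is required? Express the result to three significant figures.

The divider ratio is R2/(R1+R2) = 4.95/8.13 = 0.6089.
R2 = R1 · 0.6089/(1 − 0.6089) = 25.68 kΩ.

R2 ≈ 25.7 kΩ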